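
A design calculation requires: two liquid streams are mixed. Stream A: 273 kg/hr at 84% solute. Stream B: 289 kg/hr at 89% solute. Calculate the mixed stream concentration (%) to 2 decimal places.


Mass balance on solute: F1*x1 + F2*x2 = F3*x3
F3 = F1 + F2 = 273 + 289 = 562 kg/hr
x3 = (F1*x1 + F2*x2)/F3
x3 = (273*0.84 + 289*0.89) / 562
x3 = 86.57%


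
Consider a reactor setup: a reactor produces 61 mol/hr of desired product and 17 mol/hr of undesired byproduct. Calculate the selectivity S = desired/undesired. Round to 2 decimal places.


S = desired product rate / undesired product rate
S = 61 / 17
S = 3.59


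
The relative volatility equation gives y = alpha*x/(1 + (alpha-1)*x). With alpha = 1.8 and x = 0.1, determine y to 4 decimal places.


y = alpha*x / (1 + (alpha-1)*x)
y = 1.8*0.1 / (1 + (1.8-1)*0.1)
y = 0.18 / (1 + 0.08)
y = 0.18 / 1.08
y = 0.1667


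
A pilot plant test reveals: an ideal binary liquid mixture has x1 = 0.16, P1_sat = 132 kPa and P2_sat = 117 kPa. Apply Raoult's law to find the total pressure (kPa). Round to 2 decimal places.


P = x1*P1_sat + x2*P2_sat
x2 = 1 - x1 = 1 - 0.16 = 0.84
P = 0.16*132 + 0.84*117
P = 21.12 + 98.28
P = 119.40 kPa


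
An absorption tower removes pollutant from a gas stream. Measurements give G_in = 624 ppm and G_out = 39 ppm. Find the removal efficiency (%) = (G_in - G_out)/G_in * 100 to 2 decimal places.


Efficiency = (G_in - G_out) / G_in * 100%
Efficiency = (624 - 39) / 624 * 100
Efficiency = 585 / 624 * 100
Efficiency = 93.75%


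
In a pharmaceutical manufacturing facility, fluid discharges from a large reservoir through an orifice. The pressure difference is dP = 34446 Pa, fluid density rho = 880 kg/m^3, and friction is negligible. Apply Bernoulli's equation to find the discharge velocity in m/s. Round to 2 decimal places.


v = sqrt(2*dP/rho)
v = sqrt(2*34446/880)
v = sqrt(78.286364)
v = 8.85 m/s


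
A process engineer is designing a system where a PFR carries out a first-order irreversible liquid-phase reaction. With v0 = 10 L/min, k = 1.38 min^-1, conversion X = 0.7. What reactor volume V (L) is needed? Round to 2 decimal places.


V = (v0/k) * ln(1/(1-X))
V = (10/1.38) * ln(1/(1-0.7))
V = 7.246377 * ln(3.333333)
V = 7.246377 * 1.203973
V = 8.72 L


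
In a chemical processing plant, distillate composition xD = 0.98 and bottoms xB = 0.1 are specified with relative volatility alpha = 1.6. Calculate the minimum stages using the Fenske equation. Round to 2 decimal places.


N_min = ln((xD*(1-xB))/(xB*(1-xD))) / ln(alpha)
Numerator inside ln: 0.882 / 0.002 = 441.0
ln(441.0) = 6.089045
ln(alpha) = ln(1.6) = 0.470004
N_min = 6.089045 / 0.470004 = 12.96


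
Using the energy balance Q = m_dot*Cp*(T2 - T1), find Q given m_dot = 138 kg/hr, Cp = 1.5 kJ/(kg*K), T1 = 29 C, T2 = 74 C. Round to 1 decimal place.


Q = m_dot * Cp * (T2 - T1)
Q = 138 * 1.5 * (74 - 29)
Q = 138 * 1.5 * 45
Q = 9315.0 kJ/hr


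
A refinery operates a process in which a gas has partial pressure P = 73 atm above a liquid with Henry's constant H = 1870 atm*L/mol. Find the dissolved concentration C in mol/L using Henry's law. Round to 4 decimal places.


C = P / H
C = 73 / 1870
C = 0.0390 mol/L


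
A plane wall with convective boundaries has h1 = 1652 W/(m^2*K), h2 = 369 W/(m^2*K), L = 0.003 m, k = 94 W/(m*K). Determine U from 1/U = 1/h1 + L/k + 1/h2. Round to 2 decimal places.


1/U = 1/h1 + L/k + 1/h2
1/U = 1/1652 + 0.003/94 + 1/369
1/U = 0.0006053269 + 3.19149e-05 + 0.0027100271
1/U = 0.0033472689
U = 298.75 W/(m^2*K)


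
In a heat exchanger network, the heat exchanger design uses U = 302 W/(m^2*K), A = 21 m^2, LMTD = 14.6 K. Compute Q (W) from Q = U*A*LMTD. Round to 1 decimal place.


Q = U * A * LMTD
Q = 302 * 21 * 14.6
Q = 92593.2 W


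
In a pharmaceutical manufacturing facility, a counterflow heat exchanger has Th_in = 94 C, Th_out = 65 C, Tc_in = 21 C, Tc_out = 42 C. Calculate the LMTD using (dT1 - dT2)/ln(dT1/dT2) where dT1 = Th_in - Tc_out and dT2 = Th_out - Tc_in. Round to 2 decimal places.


dT1 = Th_in - Tc_out = 94 - 42 = 52
dT2 = Th_out - Tc_in = 65 - 21 = 44
LMTD = (dT1 - dT2) / ln(dT1/dT2)
LMTD = (52 - 44) / ln(52/44)
LMTD = 47.89 K


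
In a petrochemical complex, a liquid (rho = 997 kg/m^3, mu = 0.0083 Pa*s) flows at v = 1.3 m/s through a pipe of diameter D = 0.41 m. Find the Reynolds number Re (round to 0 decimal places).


Re = rho * v * D / mu
Re = 997 * 1.3 * 0.41 / 0.0083
Re = 531.401 / 0.0083
Re = 64024


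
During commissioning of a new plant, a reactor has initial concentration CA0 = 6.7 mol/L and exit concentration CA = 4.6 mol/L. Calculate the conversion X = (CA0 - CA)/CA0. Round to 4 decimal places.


X = (CA0 - CA) / CA0
X = (6.7 - 4.6) / 6.7
X = 2.1 / 6.7
X = 0.3134


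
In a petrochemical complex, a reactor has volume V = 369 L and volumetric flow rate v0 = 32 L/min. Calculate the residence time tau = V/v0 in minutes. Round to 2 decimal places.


tau = V / v0
tau = 369 / 32
tau = 11.53 min


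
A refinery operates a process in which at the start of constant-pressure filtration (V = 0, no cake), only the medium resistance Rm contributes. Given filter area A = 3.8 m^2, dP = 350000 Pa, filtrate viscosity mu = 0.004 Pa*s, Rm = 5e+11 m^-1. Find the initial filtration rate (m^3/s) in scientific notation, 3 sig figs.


rate = A * dP / (mu * Rm)
rate = 3.8 * 350000 / (0.004 * 5e+11)
rate = 1330000.0 / 2.000e+09
rate = 6.65e-04 m^3/s


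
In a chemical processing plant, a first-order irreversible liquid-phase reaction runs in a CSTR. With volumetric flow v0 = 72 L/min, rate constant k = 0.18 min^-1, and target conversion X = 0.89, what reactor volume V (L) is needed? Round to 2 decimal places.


V = v0 * X / (k * (1 - X))
V = 72 * 0.89 / (0.18 * (1 - 0.89))
V = 64.08 / (0.18 * 0.11)
V = 64.08 / 0.0198
V = 3236.36 L


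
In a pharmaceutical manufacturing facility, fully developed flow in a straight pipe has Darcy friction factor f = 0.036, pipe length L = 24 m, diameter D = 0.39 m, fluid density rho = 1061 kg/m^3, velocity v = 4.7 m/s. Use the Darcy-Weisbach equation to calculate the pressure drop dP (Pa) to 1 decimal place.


dP = f * (L/D) * (rho*v^2/2)
dP = 0.036 * (24/0.39) * (1061*4.7^2/2)
L/D = 61.53846154
rho*v^2/2 = 1061*22.09/2 = 11718.745
dP = 0.036 * 61.53846154 * 11718.745
dP = 25961.5 Pa


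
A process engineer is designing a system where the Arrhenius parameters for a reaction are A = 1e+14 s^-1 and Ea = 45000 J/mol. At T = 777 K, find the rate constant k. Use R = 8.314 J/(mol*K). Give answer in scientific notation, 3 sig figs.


k = A * exp(-Ea/(R*T))
k = 1e+14 * exp(-45000 / (8.314 * 777))
k = 1e+14 * exp(-6.965968)
k = 9.43e+10


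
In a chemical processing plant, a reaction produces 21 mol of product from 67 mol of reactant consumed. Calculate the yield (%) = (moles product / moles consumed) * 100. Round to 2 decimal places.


Yield = (moles product / moles consumed) * 100%
Yield = (21 / 67) * 100
Yield = 0.3134 * 100
Yield = 31.34%


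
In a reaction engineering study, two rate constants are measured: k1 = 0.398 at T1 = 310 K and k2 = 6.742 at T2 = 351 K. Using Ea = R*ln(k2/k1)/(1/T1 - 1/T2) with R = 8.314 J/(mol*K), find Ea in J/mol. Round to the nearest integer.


Ea = R * ln(k2/k1) / (1/T1 - 1/T2)
ln(k2/k1) = ln(6.742/0.398) = 2.8296599
1/T1 - 1/T2 = 1/310 - 1/351 = 0.000376803603
Ea = 8.314 * 2.8296599 / 0.000376803603
Ea = 62435 J/mol


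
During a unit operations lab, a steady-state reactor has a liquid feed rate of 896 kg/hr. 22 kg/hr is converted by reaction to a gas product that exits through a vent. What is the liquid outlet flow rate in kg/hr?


Steady-state mass balance on the main outlet: F_out = F_in - F_removed
F_out = 896 - 22
F_out = 874 kg/hr


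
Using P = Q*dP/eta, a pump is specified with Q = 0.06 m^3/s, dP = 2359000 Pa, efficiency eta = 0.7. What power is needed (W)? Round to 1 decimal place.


P = Q * dP / eta
P = 0.06 * 2359000 / 0.7
P = 141540.0 / 0.7
P = 202200.0 W


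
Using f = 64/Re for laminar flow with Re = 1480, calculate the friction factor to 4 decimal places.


f = 64 / Re
f = 64 / 1480
f = 0.0432


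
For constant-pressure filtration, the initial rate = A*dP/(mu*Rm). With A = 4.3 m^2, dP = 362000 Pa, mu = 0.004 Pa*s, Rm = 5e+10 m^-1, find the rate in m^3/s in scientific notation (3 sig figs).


rate = A * dP / (mu * Rm)
rate = 4.3 * 362000 / (0.004 * 5e+10)
rate = 1556600.0 / 2.000e+08
rate = 7.78e-03 m^3/s


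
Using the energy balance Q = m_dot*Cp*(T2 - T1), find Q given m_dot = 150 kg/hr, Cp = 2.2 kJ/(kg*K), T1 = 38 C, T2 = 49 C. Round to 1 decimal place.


Q = m_dot * Cp * (T2 - T1)
Q = 150 * 2.2 * (49 - 38)
Q = 150 * 2.2 * 11
Q = 3630.0 kJ/hr


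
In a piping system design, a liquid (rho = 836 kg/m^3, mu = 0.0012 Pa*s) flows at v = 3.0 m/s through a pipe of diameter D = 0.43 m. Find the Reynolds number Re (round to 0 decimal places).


Re = rho * v * D / mu
Re = 836 * 3.0 * 0.43 / 0.0012
Re = 1078.44 / 0.0012
Re = 898700


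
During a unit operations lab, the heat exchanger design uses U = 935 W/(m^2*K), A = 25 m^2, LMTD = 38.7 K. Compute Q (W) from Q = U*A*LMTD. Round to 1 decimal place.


Q = U * A * LMTD
Q = 935 * 25 * 38.7
Q = 904612.5 W


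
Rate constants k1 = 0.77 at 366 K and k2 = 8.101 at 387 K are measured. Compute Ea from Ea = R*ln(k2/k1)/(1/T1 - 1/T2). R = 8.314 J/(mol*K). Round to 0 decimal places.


Ea = R * ln(k2/k1) / (1/T1 - 1/T2)
ln(k2/k1) = ln(8.101/0.77) = 2.3533523
1/T1 - 1/T2 = 1/366 - 1/387 = 0.000148261109
Ea = 8.314 * 2.3533523 / 0.000148261109
Ea = 131968 J/mol


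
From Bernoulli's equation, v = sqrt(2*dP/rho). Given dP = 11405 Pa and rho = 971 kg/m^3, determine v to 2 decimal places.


v = sqrt(2*dP/rho)
v = sqrt(2*11405/971)
v = sqrt(23.491246)
v = 4.85 m/s


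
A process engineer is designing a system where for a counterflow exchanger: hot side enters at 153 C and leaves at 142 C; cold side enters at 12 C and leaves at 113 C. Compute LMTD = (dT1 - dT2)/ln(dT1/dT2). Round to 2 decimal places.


dT1 = Th_in - Tc_out = 153 - 113 = 40
dT2 = Th_out - Tc_in = 142 - 12 = 130
LMTD = (dT1 - dT2) / ln(dT1/dT2)
LMTD = (40 - 130) / ln(40/130)
LMTD = 76.36 K


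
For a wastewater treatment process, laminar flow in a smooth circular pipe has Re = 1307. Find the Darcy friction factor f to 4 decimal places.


f = 64 / Re
f = 64 / 1307
f = 0.0490


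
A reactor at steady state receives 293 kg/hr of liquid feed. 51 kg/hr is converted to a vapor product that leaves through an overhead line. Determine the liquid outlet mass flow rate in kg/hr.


Steady-state mass balance on the main outlet: F_out = F_in - F_removed
F_out = 293 - 51
F_out = 242 kg/hr


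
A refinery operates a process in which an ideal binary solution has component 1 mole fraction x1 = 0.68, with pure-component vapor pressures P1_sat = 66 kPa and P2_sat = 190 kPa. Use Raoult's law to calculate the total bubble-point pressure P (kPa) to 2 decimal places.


P = x1*P1_sat + x2*P2_sat
x2 = 1 - x1 = 1 - 0.68 = 0.32
P = 0.68*66 + 0.32*190
P = 44.88 + 60.8
P = 105.68 kPa


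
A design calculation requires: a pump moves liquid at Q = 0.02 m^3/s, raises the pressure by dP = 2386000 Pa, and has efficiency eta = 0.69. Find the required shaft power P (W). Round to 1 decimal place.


P = Q * dP / eta
P = 0.02 * 2386000 / 0.69
P = 47720.0 / 0.69
P = 69159.4 W


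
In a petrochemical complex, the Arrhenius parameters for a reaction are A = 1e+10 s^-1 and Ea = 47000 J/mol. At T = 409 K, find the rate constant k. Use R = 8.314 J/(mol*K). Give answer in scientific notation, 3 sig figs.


k = A * exp(-Ea/(R*T))
k = 1e+10 * exp(-47000 / (8.314 * 409))
k = 1e+10 * exp(-13.821798)
k = 9.94e+03


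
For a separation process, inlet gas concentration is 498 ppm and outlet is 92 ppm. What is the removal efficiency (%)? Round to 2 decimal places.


Efficiency = (G_in - G_out) / G_in * 100%
Efficiency = (498 - 92) / 498 * 100
Efficiency = 406 / 498 * 100
Efficiency = 81.53%


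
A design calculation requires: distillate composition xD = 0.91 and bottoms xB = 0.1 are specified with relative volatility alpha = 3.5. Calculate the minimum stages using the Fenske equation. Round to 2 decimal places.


N_min = ln((xD*(1-xB))/(xB*(1-xD))) / ln(alpha)
Numerator inside ln: 0.819 / 0.009 = 91.0
ln(91.0) = 4.51086
ln(alpha) = ln(3.5) = 1.252763
N_min = 4.51086 / 1.252763 = 3.60


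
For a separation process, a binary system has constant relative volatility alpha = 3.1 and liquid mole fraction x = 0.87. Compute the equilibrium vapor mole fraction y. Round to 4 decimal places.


y = alpha*x / (1 + (alpha-1)*x)
y = 3.1*0.87 / (1 + (3.1-1)*0.87)
y = 2.697 / (1 + 1.827)
y = 2.697 / 2.827
y = 0.9540


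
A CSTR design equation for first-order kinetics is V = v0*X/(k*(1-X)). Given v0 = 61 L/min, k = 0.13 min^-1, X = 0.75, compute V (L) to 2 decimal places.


V = v0 * X / (k * (1 - X))
V = 61 * 0.75 / (0.13 * (1 - 0.75))
V = 45.75 / (0.13 * 0.25)
V = 45.75 / 0.0325
V = 1407.69 L


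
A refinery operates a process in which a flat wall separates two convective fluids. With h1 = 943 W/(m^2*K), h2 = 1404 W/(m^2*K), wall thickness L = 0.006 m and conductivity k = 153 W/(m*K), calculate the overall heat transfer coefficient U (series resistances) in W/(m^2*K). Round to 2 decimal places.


1/U = 1/h1 + L/k + 1/h2
1/U = 1/943 + 0.006/153 + 1/1404
1/U = 0.0010604454 + 3.92157e-05 + 0.0007122507
1/U = 0.0018119118
U = 551.90 W/(m^2*K)


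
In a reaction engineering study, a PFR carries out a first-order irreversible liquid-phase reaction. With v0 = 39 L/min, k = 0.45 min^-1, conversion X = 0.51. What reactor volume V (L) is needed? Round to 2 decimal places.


V = (v0/k) * ln(1/(1-X))
V = (39/0.45) * ln(1/(1-0.51))
V = 86.666667 * ln(2.040816)
V = 86.666667 * 0.71335
V = 61.82 L


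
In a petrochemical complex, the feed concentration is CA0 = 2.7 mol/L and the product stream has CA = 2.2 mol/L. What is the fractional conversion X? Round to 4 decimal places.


X = (CA0 - CA) / CA0
X = (2.7 - 2.2) / 2.7
X = 0.5 / 2.7
X = 0.1852


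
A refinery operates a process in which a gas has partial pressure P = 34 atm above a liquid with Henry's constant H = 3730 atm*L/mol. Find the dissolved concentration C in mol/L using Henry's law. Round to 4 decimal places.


C = P / H
C = 34 / 3730
C = 0.0091 mol/L


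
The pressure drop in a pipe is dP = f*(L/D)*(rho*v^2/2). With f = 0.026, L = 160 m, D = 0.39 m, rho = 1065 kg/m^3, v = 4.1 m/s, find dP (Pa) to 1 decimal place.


dP = f * (L/D) * (rho*v^2/2)
dP = 0.026 * (160/0.39) * (1065*4.1^2/2)
L/D = 410.25641026
rho*v^2/2 = 1065*16.81/2 = 8951.325
dP = 0.026 * 410.25641026 * 8951.325
dP = 95480.8 Pa


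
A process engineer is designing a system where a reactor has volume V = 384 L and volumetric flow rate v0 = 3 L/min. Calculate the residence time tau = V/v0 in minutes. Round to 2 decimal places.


tau = V / v0
tau = 384 / 3
tau = 128.00 min


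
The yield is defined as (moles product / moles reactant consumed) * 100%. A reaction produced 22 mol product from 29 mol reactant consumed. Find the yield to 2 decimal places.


Yield = (moles product / moles consumed) * 100%
Yield = (22 / 29) * 100
Yield = 0.7586 * 100
Yield = 75.86%


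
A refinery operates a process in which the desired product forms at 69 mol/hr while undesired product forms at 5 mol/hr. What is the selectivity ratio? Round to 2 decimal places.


S = desired product rate / undesired product rate
S = 69 / 5
S = 13.80


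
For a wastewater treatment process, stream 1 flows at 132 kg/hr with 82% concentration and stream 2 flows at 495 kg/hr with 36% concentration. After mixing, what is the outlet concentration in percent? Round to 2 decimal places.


Mass balance on solute: F1*x1 + F2*x2 = F3*x3
F3 = F1 + F2 = 132 + 495 = 627 kg/hr
x3 = (F1*x1 + F2*x2)/F3
x3 = (132*0.82 + 495*0.36) / 627
x3 = 45.68%


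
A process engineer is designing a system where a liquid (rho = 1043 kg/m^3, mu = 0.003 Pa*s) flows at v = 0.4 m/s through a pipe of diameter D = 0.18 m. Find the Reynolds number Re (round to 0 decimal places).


Re = rho * v * D / mu
Re = 1043 * 0.4 * 0.18 / 0.003
Re = 75.096 / 0.003
Re = 25032


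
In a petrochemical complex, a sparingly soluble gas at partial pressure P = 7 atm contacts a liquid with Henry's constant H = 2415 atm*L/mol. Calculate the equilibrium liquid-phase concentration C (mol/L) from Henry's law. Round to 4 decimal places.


C = P / H
C = 7 / 2415
C = 0.0029 mol/L


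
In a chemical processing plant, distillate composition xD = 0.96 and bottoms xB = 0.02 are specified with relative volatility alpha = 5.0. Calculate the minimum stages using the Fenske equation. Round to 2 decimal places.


N_min = ln((xD*(1-xB))/(xB*(1-xD))) / ln(alpha)
Numerator inside ln: 0.9408 / 0.0008 = 1176.0
ln(1176.0) = 7.069874
ln(alpha) = ln(5.0) = 1.609438
N_min = 7.069874 / 1.609438 = 4.39


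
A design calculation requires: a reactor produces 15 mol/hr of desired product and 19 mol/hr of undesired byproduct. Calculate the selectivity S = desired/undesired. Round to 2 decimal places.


S = desired product rate / undesired product rate
S = 15 / 19
S = 0.79


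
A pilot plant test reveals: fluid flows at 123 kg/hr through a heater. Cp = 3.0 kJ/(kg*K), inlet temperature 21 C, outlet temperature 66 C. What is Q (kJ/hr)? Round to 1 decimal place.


Q = m_dot * Cp * (T2 - T1)
Q = 123 * 3.0 * (66 - 21)
Q = 123 * 3.0 * 45
Q = 16605.0 kJ/hr


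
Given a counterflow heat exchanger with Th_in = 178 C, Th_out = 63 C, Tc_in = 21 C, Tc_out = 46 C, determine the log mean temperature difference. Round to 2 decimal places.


dT1 = Th_in - Tc_out = 178 - 46 = 132
dT2 = Th_out - Tc_in = 63 - 21 = 42
LMTD = (dT1 - dT2) / ln(dT1/dT2)
LMTD = (132 - 42) / ln(132/42)
LMTD = 78.59 K


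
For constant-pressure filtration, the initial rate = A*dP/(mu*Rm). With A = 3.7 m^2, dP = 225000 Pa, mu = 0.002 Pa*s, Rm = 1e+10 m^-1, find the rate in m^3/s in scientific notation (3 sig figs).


rate = A * dP / (mu * Rm)
rate = 3.7 * 225000 / (0.002 * 1e+10)
rate = 832500.0 / 2.000e+07
rate = 4.16e-02 m^3/s


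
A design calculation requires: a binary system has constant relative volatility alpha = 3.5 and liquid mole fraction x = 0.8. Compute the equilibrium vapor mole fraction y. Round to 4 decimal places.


y = alpha*x / (1 + (alpha-1)*x)
y = 3.5*0.8 / (1 + (3.5-1)*0.8)
y = 2.8 / (1 + 2.0)
y = 2.8 / 3.0
y = 0.9333


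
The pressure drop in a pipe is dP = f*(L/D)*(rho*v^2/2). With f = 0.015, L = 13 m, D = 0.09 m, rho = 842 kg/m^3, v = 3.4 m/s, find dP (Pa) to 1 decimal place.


dP = f * (L/D) * (rho*v^2/2)
dP = 0.015 * (13/0.09) * (842*3.4^2/2)
L/D = 144.44444444
rho*v^2/2 = 842*11.56/2 = 4866.76
dP = 0.015 * 144.44444444 * 4866.76
dP = 10544.6 Pa


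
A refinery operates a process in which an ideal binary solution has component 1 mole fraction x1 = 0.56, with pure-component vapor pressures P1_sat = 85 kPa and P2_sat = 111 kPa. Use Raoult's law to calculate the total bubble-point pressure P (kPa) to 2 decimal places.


P = x1*P1_sat + x2*P2_sat
x2 = 1 - x1 = 1 - 0.56 = 0.44
P = 0.56*85 + 0.44*111
P = 47.6 + 48.84
P = 96.44 kPa


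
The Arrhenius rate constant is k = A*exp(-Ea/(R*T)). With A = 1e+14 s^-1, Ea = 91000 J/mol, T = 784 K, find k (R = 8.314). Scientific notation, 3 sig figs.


k = A * exp(-Ea/(R*T))
k = 1e+14 * exp(-91000 / (8.314 * 784))
k = 1e+14 * exp(-13.960961)
k = 8.65e+07


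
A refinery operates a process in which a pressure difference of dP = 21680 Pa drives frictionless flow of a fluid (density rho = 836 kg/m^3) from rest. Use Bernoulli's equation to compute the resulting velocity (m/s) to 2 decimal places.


v = sqrt(2*dP/rho)
v = sqrt(2*21680/836)
v = sqrt(51.866029)
v = 7.20 m/s


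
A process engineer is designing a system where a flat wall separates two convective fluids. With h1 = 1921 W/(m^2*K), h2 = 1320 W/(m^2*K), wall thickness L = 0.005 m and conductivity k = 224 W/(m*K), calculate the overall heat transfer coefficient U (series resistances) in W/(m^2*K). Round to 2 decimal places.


1/U = 1/h1 + L/k + 1/h2
1/U = 1/1921 + 0.005/224 + 1/1320
1/U = 0.0005205622 + 2.23214e-05 + 0.0007575758
1/U = 0.0013004594
U = 768.96 W/(m^2*K)


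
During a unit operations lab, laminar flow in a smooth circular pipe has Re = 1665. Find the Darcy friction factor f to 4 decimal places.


f = 64 / Re
f = 64 / 1665
f = 0.0384


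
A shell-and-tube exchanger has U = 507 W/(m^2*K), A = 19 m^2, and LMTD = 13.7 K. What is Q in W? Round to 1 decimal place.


Q = U * A * LMTD
Q = 507 * 19 * 13.7
Q = 131972.1 W


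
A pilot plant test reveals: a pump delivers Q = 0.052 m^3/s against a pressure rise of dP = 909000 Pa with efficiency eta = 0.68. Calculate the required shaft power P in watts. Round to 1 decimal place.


P = Q * dP / eta
P = 0.052 * 909000 / 0.68
P = 47268.0 / 0.68
P = 69511.8 W


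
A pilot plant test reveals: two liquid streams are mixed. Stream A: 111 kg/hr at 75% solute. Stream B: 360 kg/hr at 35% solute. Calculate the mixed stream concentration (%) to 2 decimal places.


Mass balance on solute: F1*x1 + F2*x2 = F3*x3
F3 = F1 + F2 = 111 + 360 = 471 kg/hr
x3 = (F1*x1 + F2*x2)/F3
x3 = (111*0.75 + 360*0.35) / 471
x3 = 44.43%


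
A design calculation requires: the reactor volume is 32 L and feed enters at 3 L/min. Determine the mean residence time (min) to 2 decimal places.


tau = V / v0
tau = 32 / 3
tau = 10.67 min


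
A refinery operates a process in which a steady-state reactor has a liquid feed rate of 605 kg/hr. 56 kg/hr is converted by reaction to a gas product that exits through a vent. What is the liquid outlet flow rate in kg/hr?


Steady-state mass balance on the main outlet: F_out = F_in - F_removed
F_out = 605 - 56
F_out = 549 kg/hr


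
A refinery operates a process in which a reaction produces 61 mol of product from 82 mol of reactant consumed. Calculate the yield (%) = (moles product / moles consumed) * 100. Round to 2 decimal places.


Yield = (moles product / moles consumed) * 100%
Yield = (61 / 82) * 100
Yield = 0.7439 * 100
Yield = 74.39%


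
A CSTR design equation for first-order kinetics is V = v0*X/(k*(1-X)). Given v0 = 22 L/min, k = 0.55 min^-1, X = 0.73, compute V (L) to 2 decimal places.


V = v0 * X / (k * (1 - X))
V = 22 * 0.73 / (0.55 * (1 - 0.73))
V = 16.06 / (0.55 * 0.27)
V = 16.06 / 0.1485
V = 108.15 L


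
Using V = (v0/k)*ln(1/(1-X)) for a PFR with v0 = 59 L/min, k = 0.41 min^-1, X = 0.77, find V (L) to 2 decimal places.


V = (v0/k) * ln(1/(1-X))
V = (59/0.41) * ln(1/(1-0.77))
V = 143.902439 * ln(4.347826)
V = 143.902439 * 1.469676
V = 211.49 L


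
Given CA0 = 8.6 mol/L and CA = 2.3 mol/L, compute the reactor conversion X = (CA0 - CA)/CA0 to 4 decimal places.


X = (CA0 - CA) / CA0
X = (8.6 - 2.3) / 8.6
X = 6.3 / 8.6
X = 0.7326


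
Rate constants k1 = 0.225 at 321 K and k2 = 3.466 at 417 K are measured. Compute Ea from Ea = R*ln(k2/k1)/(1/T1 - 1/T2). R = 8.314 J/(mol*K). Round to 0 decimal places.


Ea = R * ln(k2/k1) / (1/T1 - 1/T2)
ln(k2/k1) = ln(3.466/0.225) = 2.7346561
1/T1 - 1/T2 = 1/321 - 1/417 = 0.000717183263
Ea = 8.314 * 2.7346561 / 0.000717183263
Ea = 31702 J/mol


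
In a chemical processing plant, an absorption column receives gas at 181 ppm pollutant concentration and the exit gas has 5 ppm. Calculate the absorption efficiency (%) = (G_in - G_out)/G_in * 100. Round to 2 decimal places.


Efficiency = (G_in - G_out) / G_in * 100%
Efficiency = (181 - 5) / 181 * 100
Efficiency = 176 / 181 * 100
Efficiency = 97.24%


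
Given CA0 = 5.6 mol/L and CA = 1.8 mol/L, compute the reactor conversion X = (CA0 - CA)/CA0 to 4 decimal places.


X = (CA0 - CA) / CA0
X = (5.6 - 1.8) / 5.6
X = 3.8 / 5.6
X = 0.6786


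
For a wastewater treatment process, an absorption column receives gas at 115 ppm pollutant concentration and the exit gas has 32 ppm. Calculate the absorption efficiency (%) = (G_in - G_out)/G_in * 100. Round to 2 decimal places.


Efficiency = (G_in - G_out) / G_in * 100%
Efficiency = (115 - 32) / 115 * 100
Efficiency = 83 / 115 * 100
Efficiency = 72.17%


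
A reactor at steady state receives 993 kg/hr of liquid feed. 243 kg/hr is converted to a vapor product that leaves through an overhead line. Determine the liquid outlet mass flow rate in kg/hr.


Steady-state mass balance on the main outlet: F_out = F_in - F_removed
F_out = 993 - 243
F_out = 750 kg/hr


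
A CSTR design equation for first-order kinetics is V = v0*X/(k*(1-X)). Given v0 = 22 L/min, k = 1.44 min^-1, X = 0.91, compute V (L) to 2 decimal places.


V = v0 * X / (k * (1 - X))
V = 22 * 0.91 / (1.44 * (1 - 0.91))
V = 20.02 / (1.44 * 0.09)
V = 20.02 / 0.1296
V = 154.48 L


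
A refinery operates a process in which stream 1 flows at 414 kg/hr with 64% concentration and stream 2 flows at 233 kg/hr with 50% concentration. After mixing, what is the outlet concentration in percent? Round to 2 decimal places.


Mass balance on solute: F1*x1 + F2*x2 = F3*x3
F3 = F1 + F2 = 414 + 233 = 647 kg/hr
x3 = (F1*x1 + F2*x2)/F3
x3 = (414*0.64 + 233*0.5) / 647
x3 = 58.96%


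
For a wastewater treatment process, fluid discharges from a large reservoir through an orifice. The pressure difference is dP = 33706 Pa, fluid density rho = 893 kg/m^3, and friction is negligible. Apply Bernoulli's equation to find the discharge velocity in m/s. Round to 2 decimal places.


v = sqrt(2*dP/rho)
v = sqrt(2*33706/893)
v = sqrt(75.489362)
v = 8.69 m/s


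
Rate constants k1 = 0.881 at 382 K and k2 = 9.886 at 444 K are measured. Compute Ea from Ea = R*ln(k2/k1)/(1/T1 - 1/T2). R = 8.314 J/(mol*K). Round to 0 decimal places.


Ea = R * ln(k2/k1) / (1/T1 - 1/T2)
ln(k2/k1) = ln(9.886/0.881) = 2.4178173
1/T1 - 1/T2 = 1/382 - 1/444 = 0.000365548795
Ea = 8.314 * 2.4178173 / 0.000365548795
Ea = 54991 J/mol


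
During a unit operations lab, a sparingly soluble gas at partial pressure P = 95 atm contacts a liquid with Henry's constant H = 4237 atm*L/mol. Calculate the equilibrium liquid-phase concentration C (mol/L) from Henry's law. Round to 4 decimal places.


C = P / H
C = 95 / 4237
C = 0.0224 mol/L


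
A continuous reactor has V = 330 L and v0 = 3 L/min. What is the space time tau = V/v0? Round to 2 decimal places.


tau = V / v0
tau = 330 / 3
tau = 110.00 min


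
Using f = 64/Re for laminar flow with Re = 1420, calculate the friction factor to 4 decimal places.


f = 64 / Re
f = 64 / 1420
f = 0.0451


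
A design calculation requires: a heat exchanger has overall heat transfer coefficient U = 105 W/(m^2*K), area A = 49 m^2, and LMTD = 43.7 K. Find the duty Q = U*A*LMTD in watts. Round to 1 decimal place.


Q = U * A * LMTD
Q = 105 * 49 * 43.7
Q = 224836.5 W


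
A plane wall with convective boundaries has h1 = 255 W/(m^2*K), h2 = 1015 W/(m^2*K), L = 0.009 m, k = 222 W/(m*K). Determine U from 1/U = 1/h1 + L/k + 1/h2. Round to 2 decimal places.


1/U = 1/h1 + L/k + 1/h2
1/U = 1/255 + 0.009/222 + 1/1015
1/U = 0.0039215686 + 4.05405e-05 + 0.0009852217
1/U = 0.0049473308
U = 202.13 W/(m^2*K)


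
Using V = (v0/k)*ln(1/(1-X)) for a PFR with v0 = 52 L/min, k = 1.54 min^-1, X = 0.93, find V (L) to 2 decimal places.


V = (v0/k) * ln(1/(1-X))
V = (52/1.54) * ln(1/(1-0.93))
V = 33.766234 * ln(14.285714)
V = 33.766234 * 2.65926
V = 89.79 L


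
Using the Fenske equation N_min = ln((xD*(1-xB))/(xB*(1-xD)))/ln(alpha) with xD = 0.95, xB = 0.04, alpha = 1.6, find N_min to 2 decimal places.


N_min = ln((xD*(1-xB))/(xB*(1-xD))) / ln(alpha)
Numerator inside ln: 0.912 / 0.002 = 456.0
ln(456.0) = 6.122493
ln(alpha) = ln(1.6) = 0.470004
N_min = 6.122493 / 0.470004 = 13.03


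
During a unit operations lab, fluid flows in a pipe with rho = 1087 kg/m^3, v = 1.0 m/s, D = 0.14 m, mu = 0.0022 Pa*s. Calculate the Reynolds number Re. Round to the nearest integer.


Re = rho * v * D / mu
Re = 1087 * 1.0 * 0.14 / 0.0022
Re = 152.18 / 0.0022
Re = 69173


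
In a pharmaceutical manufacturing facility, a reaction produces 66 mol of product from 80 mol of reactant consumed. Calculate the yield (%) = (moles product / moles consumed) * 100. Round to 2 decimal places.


Yield = (moles product / moles consumed) * 100%
Yield = (66 / 80) * 100
Yield = 0.825 * 100
Yield = 82.50%


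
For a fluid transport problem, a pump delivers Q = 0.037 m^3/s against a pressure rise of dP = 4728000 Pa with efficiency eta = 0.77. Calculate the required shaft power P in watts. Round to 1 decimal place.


P = Q * dP / eta
P = 0.037 * 4728000 / 0.77
P = 174936.0 / 0.77
P = 227189.6 W


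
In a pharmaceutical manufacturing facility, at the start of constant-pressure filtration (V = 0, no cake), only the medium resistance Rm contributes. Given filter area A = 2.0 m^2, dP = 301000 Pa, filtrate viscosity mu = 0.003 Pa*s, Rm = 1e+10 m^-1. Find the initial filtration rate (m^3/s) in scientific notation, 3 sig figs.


rate = A * dP / (mu * Rm)
rate = 2.0 * 301000 / (0.003 * 1e+10)
rate = 602000.0 / 3.000e+07
rate = 2.01e-02 m^3/s


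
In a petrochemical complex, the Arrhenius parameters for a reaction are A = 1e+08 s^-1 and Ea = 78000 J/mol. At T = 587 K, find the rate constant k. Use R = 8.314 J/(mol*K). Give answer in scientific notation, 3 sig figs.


k = A * exp(-Ea/(R*T))
k = 1e+08 * exp(-78000 / (8.314 * 587))
k = 1e+08 * exp(-15.982565)
k = 1.15e+01


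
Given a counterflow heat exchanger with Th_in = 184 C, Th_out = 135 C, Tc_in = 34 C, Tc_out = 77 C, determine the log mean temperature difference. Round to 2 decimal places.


dT1 = Th_in - Tc_out = 184 - 77 = 107
dT2 = Th_out - Tc_in = 135 - 34 = 101
LMTD = (dT1 - dT2) / ln(dT1/dT2)
LMTD = (107 - 101) / ln(107/101)
LMTD = 103.97 K


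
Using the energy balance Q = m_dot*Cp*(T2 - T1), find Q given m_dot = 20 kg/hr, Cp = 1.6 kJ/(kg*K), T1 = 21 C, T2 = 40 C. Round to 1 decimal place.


Q = m_dot * Cp * (T2 - T1)
Q = 20 * 1.6 * (40 - 21)
Q = 20 * 1.6 * 19
Q = 608.0 kJ/hr


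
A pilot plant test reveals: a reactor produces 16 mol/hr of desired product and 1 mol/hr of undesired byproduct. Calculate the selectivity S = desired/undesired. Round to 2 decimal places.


S = desired product rate / undesired product rate
S = 16 / 1
S = 16.00


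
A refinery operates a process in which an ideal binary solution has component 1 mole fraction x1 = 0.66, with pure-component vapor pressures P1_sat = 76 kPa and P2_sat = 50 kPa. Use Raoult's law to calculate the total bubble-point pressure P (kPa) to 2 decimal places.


P = x1*P1_sat + x2*P2_sat
x2 = 1 - x1 = 1 - 0.66 = 0.34
P = 0.66*76 + 0.34*50
P = 50.16 + 17.0
P = 67.16 kPa


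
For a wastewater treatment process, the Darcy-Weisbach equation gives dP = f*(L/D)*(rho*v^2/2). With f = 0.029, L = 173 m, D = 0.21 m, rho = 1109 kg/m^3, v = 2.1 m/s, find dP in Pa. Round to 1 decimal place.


dP = f * (L/D) * (rho*v^2/2)
dP = 0.029 * (173/0.21) * (1109*2.1^2/2)
L/D = 823.80952381
rho*v^2/2 = 1109*4.41/2 = 2445.345
dP = 0.029 * 823.80952381 * 2445.345
dP = 58420.5 Pa


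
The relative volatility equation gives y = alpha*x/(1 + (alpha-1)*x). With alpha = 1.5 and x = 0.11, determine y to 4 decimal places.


y = alpha*x / (1 + (alpha-1)*x)
y = 1.5*0.11 / (1 + (1.5-1)*0.11)
y = 0.165 / (1 + 0.055)
y = 0.165 / 1.055
y = 0.1564


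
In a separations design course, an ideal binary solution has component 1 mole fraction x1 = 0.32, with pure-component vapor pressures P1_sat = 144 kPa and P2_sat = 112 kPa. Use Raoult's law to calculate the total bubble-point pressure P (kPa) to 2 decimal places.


P = x1*P1_sat + x2*P2_sat
x2 = 1 - x1 = 1 - 0.32 = 0.68
P = 0.32*144 + 0.68*112
P = 46.08 + 76.16
P = 122.24 kPa


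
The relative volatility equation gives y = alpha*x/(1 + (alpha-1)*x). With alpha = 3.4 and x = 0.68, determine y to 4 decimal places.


y = alpha*x / (1 + (alpha-1)*x)
y = 3.4*0.68 / (1 + (3.4-1)*0.68)
y = 2.312 / (1 + 1.632)
y = 2.312 / 2.632
y = 0.8784


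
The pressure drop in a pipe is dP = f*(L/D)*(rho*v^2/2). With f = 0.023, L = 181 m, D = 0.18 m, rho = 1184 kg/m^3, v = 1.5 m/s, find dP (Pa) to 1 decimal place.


dP = f * (L/D) * (rho*v^2/2)
dP = 0.023 * (181/0.18) * (1184*1.5^2/2)
L/D = 1005.55555556
rho*v^2/2 = 1184*2.25/2 = 1332.0
dP = 0.023 * 1005.55555556 * 1332.0
dP = 30806.2 Pa


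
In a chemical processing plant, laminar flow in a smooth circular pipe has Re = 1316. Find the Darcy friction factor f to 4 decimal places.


f = 64 / Re
f = 64 / 1316
f = 0.0486


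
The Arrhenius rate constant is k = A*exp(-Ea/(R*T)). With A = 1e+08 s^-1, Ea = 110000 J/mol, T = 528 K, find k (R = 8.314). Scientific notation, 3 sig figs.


k = A * exp(-Ea/(R*T))
k = 1e+08 * exp(-110000 / (8.314 * 528))
k = 1e+08 * exp(-25.058135)
k = 1.31e-03


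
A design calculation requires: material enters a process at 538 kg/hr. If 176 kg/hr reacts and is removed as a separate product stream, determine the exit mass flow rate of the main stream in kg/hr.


Steady-state mass balance on the main outlet: F_out = F_in - F_removed
F_out = 538 - 176
F_out = 362 kg/hr


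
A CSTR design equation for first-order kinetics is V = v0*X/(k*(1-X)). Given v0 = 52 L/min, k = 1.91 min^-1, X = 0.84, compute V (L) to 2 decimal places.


V = v0 * X / (k * (1 - X))
V = 52 * 0.84 / (1.91 * (1 - 0.84))
V = 43.68 / (1.91 * 0.16)
V = 43.68 / 0.3056
V = 142.93 L


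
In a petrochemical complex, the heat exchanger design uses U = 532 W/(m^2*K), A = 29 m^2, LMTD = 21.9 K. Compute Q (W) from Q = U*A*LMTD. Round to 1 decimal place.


Q = U * A * LMTD
Q = 532 * 29 * 21.9
Q = 337873.2 W


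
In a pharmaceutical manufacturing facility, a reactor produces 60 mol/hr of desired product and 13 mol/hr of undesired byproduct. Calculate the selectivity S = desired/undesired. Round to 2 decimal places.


S = desired product rate / undesired product rate
S = 60 / 13
S = 4.62


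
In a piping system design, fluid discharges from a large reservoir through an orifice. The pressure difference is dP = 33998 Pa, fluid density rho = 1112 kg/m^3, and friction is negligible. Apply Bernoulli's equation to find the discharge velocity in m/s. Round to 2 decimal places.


v = sqrt(2*dP/rho)
v = sqrt(2*33998/1112)
v = sqrt(61.147482)
v = 7.82 m/s


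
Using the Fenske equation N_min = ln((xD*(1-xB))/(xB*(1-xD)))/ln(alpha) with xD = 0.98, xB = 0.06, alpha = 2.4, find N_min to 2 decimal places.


N_min = ln((xD*(1-xB))/(xB*(1-xD))) / ln(alpha)
Numerator inside ln: 0.9212 / 0.0012 = 767.666667
ln(767.666667) = 6.643356
ln(alpha) = ln(2.4) = 0.875469
N_min = 6.643356 / 0.875469 = 7.59


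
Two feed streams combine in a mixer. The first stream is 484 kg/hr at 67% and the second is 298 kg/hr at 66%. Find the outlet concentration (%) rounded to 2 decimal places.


Mass balance on solute: F1*x1 + F2*x2 = F3*x3
F3 = F1 + F2 = 484 + 298 = 782 kg/hr
x3 = (F1*x1 + F2*x2)/F3
x3 = (484*0.67 + 298*0.66) / 782
x3 = 66.62%


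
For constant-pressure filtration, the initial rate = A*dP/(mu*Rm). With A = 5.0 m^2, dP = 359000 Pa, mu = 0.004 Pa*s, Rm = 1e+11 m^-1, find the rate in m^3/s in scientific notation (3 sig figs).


rate = A * dP / (mu * Rm)
rate = 5.0 * 359000 / (0.004 * 1e+11)
rate = 1795000.0 / 4.000e+08
rate = 4.49e-03 m^3/s


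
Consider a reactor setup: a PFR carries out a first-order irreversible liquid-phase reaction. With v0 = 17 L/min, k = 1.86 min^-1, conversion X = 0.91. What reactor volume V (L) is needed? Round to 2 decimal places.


V = (v0/k) * ln(1/(1-X))
V = (17/1.86) * ln(1/(1-0.91))
V = 9.139785 * ln(11.111111)
V = 9.139785 * 2.407946
V = 22.01 L


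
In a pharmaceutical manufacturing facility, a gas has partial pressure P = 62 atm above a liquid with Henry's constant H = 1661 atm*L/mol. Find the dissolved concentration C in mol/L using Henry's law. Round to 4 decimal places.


C = P / H
C = 62 / 1661
C = 0.0373 mol/L


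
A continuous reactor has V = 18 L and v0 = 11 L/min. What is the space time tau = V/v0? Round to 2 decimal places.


tau = V / v0
tau = 18 / 11
tau = 1.64 min


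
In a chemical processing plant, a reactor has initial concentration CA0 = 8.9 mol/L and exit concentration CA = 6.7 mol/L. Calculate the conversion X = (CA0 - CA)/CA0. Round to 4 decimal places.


X = (CA0 - CA) / CA0
X = (8.9 - 6.7) / 8.9
X = 2.2 / 8.9
X = 0.2472


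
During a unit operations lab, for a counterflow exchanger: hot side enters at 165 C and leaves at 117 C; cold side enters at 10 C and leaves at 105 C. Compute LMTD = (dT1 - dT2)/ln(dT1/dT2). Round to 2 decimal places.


dT1 = Th_in - Tc_out = 165 - 105 = 60
dT2 = Th_out - Tc_in = 117 - 10 = 107
LMTD = (dT1 - dT2) / ln(dT1/dT2)
LMTD = (60 - 107) / ln(60/107)
LMTD = 81.25 K


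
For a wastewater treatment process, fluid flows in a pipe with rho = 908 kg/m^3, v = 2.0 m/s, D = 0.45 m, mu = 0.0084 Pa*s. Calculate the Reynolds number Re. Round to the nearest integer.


Re = rho * v * D / mu
Re = 908 * 2.0 * 0.45 / 0.0084
Re = 817.2 / 0.0084
Re = 97286


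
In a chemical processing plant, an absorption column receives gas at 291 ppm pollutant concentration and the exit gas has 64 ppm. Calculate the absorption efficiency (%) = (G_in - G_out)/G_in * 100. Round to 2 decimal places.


Efficiency = (G_in - G_out) / G_in * 100%
Efficiency = (291 - 64) / 291 * 100
Efficiency = 227 / 291 * 100
Efficiency = 78.01%


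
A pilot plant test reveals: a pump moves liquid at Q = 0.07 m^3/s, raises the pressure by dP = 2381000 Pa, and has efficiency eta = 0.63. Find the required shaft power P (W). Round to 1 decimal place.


P = Q * dP / eta
P = 0.07 * 2381000 / 0.63
P = 166670.0 / 0.63
P = 264555.6 W


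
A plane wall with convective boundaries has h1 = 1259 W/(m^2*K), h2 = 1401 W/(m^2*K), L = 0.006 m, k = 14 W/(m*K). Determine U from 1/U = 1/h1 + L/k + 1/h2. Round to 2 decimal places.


1/U = 1/h1 + L/k + 1/h2
1/U = 1/1259 + 0.006/14 + 1/1401
1/U = 0.0007942812 + 0.0004285714 + 0.0007137759
1/U = 0.0019366285
U = 516.36 W/(m^2*K)


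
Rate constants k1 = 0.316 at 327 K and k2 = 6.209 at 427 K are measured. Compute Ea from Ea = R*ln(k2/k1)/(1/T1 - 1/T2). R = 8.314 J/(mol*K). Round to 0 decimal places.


Ea = R * ln(k2/k1) / (1/T1 - 1/T2)
ln(k2/k1) = ln(6.209/0.316) = 2.9780129
1/T1 - 1/T2 = 1/327 - 1/427 = 0.000716183601
Ea = 8.314 * 2.9780129 / 0.000716183601
Ea = 34571 J/mol


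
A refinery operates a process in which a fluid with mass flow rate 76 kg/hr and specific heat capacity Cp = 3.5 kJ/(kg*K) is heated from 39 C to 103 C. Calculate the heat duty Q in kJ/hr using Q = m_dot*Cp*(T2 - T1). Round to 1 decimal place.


Q = m_dot * Cp * (T2 - T1)
Q = 76 * 3.5 * (103 - 39)
Q = 76 * 3.5 * 64
Q = 17024.0 kJ/hr


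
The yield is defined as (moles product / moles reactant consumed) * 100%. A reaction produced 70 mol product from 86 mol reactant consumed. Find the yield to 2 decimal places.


Yield = (moles product / moles consumed) * 100%
Yield = (70 / 86) * 100
Yield = 0.814 * 100
Yield = 81.40%


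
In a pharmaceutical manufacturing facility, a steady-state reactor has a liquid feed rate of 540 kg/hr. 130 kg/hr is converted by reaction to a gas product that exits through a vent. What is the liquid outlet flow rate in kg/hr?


Steady-state mass balance on the main outlet: F_out = F_in - F_removed
F_out = 540 - 130
F_out = 410 kg/hr


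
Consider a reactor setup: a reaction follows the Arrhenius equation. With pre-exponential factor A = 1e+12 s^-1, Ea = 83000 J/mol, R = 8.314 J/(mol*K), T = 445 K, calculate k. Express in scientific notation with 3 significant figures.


k = A * exp(-Ea/(R*T))
k = 1e+12 * exp(-83000 / (8.314 * 445))
k = 1e+12 * exp(-22.43407)
k = 1.81e+02


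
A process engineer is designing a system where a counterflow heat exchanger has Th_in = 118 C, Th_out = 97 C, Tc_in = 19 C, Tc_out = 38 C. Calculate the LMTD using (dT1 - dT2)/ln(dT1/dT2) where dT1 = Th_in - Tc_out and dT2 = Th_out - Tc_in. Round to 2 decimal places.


dT1 = Th_in - Tc_out = 118 - 38 = 80
dT2 = Th_out - Tc_in = 97 - 19 = 78
LMTD = (dT1 - dT2) / ln(dT1/dT2)
LMTD = (80 - 78) / ln(80/78)
LMTD = 79.00 K
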